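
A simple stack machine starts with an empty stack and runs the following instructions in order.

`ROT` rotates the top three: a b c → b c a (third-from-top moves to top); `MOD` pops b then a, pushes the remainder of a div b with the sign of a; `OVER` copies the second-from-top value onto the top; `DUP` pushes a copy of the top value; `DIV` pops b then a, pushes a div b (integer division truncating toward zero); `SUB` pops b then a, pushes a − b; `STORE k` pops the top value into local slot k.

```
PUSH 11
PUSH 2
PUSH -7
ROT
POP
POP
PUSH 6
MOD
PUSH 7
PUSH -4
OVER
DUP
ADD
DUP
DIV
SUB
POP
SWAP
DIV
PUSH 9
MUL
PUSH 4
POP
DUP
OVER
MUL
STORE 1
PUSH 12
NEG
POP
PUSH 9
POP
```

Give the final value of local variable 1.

729

PUSH 11  11
PUSH 2   11 2
PUSH -7  11 2 -7
ROT      2 -7 11
POP      2 -7
POP      2
PUSH 6   2 6
MOD      2
PUSH 7   2 7
PUSH -4  2 7 -4
OVER     2 7 -4 7
DUP      2 7 -4 7 7
ADD      2 7 -4 14
DUP      2 7 -4 14 14
DIV      2 7 -4 1
SUB      2 7 -5
POP      2 7
SWAP     7 2
DIV      3
PUSH 9   3 9
MUL      27
PUSH 4   27 4
POP      27
DUP      27 27
OVER     27 27 27
MUL      27 729
STORE 1  27
PUSH 12  27 12
NEG      27 -12
POP      27
PUSH 9   27 9
POP      27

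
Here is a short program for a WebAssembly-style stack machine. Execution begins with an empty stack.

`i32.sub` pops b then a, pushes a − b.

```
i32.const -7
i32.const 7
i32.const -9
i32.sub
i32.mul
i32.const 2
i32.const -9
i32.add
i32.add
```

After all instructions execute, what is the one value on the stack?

i32.const -7  [-7]
i32.const 7   [-7, 7]
i32.const -9  [-7, 7, -9]
i32.sub       [-7, 16]
i32.mul       [-112]
i32.const 2   [-112, 2]
i32.const -9  [-112, 2, -9]
i32.add       [-112, -7]
i32.add       [-119]

-119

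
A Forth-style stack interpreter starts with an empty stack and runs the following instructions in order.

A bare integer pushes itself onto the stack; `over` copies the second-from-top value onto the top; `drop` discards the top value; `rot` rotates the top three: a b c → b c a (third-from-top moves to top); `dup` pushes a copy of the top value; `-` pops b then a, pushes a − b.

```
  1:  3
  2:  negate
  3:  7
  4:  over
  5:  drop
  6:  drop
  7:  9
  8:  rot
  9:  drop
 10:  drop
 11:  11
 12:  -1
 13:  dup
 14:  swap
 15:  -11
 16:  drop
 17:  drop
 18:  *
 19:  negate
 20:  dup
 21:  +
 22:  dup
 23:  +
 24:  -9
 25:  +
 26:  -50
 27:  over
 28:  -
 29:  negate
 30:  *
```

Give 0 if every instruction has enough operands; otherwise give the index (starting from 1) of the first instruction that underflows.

3       3
negate  -3
7       -3 7
over    -3 7 -3
drop    -3 7
drop    -3
9       -3 9
rot  — needs 3 operands, stack has 2 → underflow

8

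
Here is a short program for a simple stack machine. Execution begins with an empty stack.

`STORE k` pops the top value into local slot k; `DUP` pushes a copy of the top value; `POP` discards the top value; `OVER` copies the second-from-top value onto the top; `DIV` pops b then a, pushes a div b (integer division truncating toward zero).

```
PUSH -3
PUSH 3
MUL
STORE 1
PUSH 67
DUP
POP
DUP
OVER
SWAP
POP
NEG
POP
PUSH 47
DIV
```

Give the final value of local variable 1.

-9

PUSH -3  -3
PUSH 3   -3 3
MUL      -9
STORE 1  (empty)
PUSH 67  67
DUP      67 67
POP      67
DUP      67 67
OVER     67 67 67
SWAP     67 67 67
POP      67 67
NEG      67 -67
POP      67
PUSH 47  67 47
DIV      1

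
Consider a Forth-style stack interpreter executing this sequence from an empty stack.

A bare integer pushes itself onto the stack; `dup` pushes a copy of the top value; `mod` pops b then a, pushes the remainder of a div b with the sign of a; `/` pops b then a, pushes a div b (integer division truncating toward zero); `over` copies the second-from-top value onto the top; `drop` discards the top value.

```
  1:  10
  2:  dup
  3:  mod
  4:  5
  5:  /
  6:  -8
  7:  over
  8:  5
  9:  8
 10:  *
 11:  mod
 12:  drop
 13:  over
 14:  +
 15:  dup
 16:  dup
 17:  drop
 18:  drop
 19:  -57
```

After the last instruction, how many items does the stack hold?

10   : 10
dup  : 10 10
mod  : 0
5    : 0 5
/    : 0
-8   : 0 -8
over : 0 -8 0
5    : 0 -8 0 5
8    : 0 -8 0 5 8
*    : 0 -8 0 40
mod  : 0 -8 0
drop : 0 -8
over : 0 -8 0
+    : 0 -8
dup  : 0 -8 -8
dup  : 0 -8 -8 -8
drop : 0 -8 -8
drop : 0 -8
-57  : 0 -8 -57

3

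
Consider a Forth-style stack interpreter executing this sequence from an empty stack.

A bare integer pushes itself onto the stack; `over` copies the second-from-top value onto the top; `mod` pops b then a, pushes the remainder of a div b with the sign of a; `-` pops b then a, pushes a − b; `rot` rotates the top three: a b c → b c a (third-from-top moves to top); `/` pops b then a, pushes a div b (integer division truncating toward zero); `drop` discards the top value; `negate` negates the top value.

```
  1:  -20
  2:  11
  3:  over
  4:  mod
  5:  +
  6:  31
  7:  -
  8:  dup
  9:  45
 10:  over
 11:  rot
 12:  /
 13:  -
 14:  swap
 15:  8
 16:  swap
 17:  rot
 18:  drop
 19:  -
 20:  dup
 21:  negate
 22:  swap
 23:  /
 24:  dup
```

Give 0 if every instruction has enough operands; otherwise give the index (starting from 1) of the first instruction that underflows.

-20    → -20
11     → -20 11
over   → -20 11 -20
mod    → -20 11
+      → -9
31     → -9 31
-      → -40
dup    → -40 -40
45     → -40 -40 45
over   → -40 -40 45 -40
rot    → -40 45 -40 -40
/      → -40 45 1
-      → -40 44
swap   → 44 -40
8      → 44 -40 8
swap   → 44 8 -40
rot    → 8 -40 44
drop   → 8 -40
-      → 48
dup    → 48 48
negate → 48 -48
swap   → -48 48
/      → -1
dup    → -1 -1

0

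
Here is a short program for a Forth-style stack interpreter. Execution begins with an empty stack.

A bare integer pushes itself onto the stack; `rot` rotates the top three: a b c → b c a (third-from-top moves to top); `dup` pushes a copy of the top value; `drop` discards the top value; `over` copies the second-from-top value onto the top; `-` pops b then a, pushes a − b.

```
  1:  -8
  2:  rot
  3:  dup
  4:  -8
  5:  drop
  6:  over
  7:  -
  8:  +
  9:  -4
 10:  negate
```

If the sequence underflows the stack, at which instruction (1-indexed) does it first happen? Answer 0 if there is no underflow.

-8  -8
rot  — needs 3 operands, stack has 1 → underflow

2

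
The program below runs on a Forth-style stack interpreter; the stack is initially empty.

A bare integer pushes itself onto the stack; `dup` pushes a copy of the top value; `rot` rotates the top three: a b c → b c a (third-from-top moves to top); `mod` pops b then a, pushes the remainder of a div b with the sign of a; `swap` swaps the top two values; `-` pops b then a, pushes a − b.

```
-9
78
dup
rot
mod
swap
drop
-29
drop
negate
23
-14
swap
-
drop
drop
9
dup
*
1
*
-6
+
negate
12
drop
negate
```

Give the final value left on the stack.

75

-9     → -9
78     → -9 78
dup    → -9 78 78
rot    → 78 78 -9
mod    → 78 6
swap   → 6 78
drop   → 6
-29    → 6 -29
drop   → 6
negate → -6
23     → -6 23
-14    → -6 23 -14
swap   → -6 -14 23
-      → -6 -37
drop   → -6
drop   → (empty)
9      → 9
dup    → 9 9
*      → 81
1      → 81 1
*      → 81
-6     → 81 -6
+      → 75
negate → -75
12     → -75 12
drop   → -75
negate → 75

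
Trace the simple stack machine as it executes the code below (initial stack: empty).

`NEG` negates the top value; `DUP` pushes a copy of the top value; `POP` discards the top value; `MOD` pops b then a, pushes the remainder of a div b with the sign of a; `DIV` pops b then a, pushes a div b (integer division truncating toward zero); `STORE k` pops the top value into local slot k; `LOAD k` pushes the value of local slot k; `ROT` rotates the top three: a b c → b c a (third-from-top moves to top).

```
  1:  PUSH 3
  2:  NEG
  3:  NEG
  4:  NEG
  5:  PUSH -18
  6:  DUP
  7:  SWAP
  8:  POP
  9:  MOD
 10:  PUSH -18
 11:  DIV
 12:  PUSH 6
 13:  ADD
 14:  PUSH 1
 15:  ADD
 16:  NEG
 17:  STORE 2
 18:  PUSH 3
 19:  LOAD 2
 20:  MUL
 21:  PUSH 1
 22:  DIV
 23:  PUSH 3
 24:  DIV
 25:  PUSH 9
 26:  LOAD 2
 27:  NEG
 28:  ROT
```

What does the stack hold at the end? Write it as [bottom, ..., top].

[9, 7, -7]

PUSH 3   → [3]
NEG      → [-3]
NEG      → [3]
NEG      → [-3]
PUSH -18 → [-3, -18]
DUP      → [-3, -18, -18]
SWAP     → [-3, -18, -18]
POP      → [-3, -18]
MOD      → [-3]
PUSH -18 → [-3, -18]
DIV      → [0]
PUSH 6   → [0, 6]
ADD      → [6]
PUSH 1   → [6, 1]
ADD      → [7]
NEG      → [-7]
STORE 2  → []
PUSH 3   → [3]
LOAD 2   → [3, -7]
MUL      → [-21]
PUSH 1   → [-21, 1]
DIV      → [-21]
PUSH 3   → [-21, 3]
DIV      → [-7]
PUSH 9   → [-7, 9]
LOAD 2   → [-7, 9, -7]
NEG      → [-7, 9, 7]
ROT      → [9, 7, -7]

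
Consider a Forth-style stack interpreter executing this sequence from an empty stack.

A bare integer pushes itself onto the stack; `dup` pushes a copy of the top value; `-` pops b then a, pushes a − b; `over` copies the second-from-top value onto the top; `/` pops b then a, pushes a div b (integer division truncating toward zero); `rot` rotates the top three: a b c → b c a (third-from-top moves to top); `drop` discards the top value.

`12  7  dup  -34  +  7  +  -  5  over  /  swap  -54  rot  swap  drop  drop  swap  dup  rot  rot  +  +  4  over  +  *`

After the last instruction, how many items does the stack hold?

1

12   -> [12]
7    -> [12, 7]
dup  -> [12, 7, 7]
-34  -> [12, 7, 7, -34]
+    -> [12, 7, -27]
7    -> [12, 7, -27, 7]
+    -> [12, 7, -20]
-    -> [12, 27]
5    -> [12, 27, 5]
over -> [12, 27, 5, 27]
/    -> [12, 27, 0]
swap -> [12, 0, 27]
-54  -> [12, 0, 27, -54]
rot  -> [12, 27, -54, 0]
swap -> [12, 27, 0, -54]
drop -> [12, 27, 0]
drop -> [12, 27]
swap -> [27, 12]
dup  -> [27, 12, 12]
rot  -> [12, 12, 27]
rot  -> [12, 27, 12]
+    -> [12, 39]
+    -> [51]
4    -> [51, 4]
over -> [51, 4, 51]
+    -> [51, 55]
*    -> [2805]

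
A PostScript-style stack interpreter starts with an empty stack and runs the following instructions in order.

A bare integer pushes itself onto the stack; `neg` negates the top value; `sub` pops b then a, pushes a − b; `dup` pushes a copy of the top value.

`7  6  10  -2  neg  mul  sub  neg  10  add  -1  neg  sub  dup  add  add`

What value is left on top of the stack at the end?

53

7    [7]
6    [7, 6]
10   [7, 6, 10]
-2   [7, 6, 10, -2]
neg  [7, 6, 10, 2]
mul  [7, 6, 20]
sub  [7, -14]
neg  [7, 14]
10   [7, 14, 10]
add  [7, 24]
-1   [7, 24, -1]
neg  [7, 24, 1]
sub  [7, 23]
dup  [7, 23, 23]
add  [7, 46]
add  [53]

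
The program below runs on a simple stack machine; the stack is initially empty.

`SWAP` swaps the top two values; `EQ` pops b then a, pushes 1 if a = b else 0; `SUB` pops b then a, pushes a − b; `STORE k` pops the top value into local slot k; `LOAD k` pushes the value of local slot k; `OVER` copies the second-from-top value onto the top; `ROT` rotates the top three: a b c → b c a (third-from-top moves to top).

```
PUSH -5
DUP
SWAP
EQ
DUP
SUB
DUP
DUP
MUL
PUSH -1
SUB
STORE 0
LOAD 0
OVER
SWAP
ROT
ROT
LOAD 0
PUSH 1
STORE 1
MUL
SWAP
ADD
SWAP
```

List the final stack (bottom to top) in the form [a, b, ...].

PUSH -5 : [-5]
DUP     : [-5, -5]
SWAP    : [-5, -5]
EQ      : [1]
DUP     : [1, 1]
SUB     : [0]
DUP     : [0, 0]
DUP     : [0, 0, 0]
MUL     : [0, 0]
PUSH -1 : [0, 0, -1]
SUB     : [0, 1]
STORE 0 : [0]
LOAD 0  : [0, 1]
OVER    : [0, 1, 0]
SWAP    : [0, 0, 1]
ROT     : [0, 1, 0]
ROT     : [1, 0, 0]
LOAD 0  : [1, 0, 0, 1]
PUSH 1  : [1, 0, 0, 1, 1]
STORE 1 : [1, 0, 0, 1]
MUL     : [1, 0, 0]
SWAP    : [1, 0, 0]
ADD     : [1, 0]
SWAP    : [0, 1]

[0, 1]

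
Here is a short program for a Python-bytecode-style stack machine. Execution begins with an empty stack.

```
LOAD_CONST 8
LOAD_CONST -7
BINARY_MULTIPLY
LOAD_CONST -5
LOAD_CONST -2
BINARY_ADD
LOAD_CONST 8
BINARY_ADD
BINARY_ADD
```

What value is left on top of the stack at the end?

LOAD_CONST 8    : [8]
LOAD_CONST -7   : [8, -7]
BINARY_MULTIPLY : [-56]
LOAD_CONST -5   : [-56, -5]
LOAD_CONST -2   : [-56, -5, -2]
BINARY_ADD      : [-56, -7]
LOAD_CONST 8    : [-56, -7, 8]
BINARY_ADD      : [-56, 1]
BINARY_ADD      : [-55]

-55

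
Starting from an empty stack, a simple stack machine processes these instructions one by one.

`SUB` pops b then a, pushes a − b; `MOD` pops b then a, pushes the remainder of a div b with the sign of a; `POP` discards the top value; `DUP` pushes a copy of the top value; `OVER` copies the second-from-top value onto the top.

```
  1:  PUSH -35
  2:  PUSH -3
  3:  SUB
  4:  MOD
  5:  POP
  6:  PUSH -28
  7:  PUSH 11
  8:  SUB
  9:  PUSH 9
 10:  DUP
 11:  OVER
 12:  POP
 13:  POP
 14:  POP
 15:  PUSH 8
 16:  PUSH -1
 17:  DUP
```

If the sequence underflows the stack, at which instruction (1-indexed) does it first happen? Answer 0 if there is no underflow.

PUSH -35 -> -35
PUSH -3  -> -35 -3
SUB      -> -32
MOD  — needs 2 operands, stack has 1 → underflow

4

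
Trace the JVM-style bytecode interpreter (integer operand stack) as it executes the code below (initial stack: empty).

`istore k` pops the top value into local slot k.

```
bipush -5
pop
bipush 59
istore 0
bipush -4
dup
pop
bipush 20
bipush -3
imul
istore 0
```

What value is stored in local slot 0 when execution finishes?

bipush -5 → -5
pop       → (empty)
bipush 59 → 59
istore 0  → (empty)
bipush -4 → -4
dup       → -4 -4
pop       → -4
bipush 20 → -4 20
bipush -3 → -4 20 -3
imul      → -4 -60
istore 0  → -4

-60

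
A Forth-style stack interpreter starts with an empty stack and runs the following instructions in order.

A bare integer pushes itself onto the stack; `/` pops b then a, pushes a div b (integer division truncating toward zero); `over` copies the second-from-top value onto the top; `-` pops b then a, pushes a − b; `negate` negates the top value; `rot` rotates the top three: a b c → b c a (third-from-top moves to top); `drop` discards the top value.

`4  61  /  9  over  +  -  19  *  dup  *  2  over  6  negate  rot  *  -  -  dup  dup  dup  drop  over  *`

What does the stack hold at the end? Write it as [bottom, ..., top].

4      : [4]
61     : [4, 61]
/      : [0]
9      : [0, 9]
over   : [0, 9, 0]
+      : [0, 9]
-      : [-9]
19     : [-9, 19]
*      : [-171]
dup    : [-171, -171]
*      : [29241]
2      : [29241, 2]
over   : [29241, 2, 29241]
6      : [29241, 2, 29241, 6]
negate : [29241, 2, 29241, -6]
rot    : [29241, 29241, -6, 2]
*      : [29241, 29241, -12]
-      : [29241, 29253]
-      : [-12]
dup    : [-12, -12]
dup    : [-12, -12, -12]
dup    : [-12, -12, -12, -12]
drop   : [-12, -12, -12]
over   : [-12, -12, -12, -12]
*      : [-12, -12, 144]

[-12, -12, 144]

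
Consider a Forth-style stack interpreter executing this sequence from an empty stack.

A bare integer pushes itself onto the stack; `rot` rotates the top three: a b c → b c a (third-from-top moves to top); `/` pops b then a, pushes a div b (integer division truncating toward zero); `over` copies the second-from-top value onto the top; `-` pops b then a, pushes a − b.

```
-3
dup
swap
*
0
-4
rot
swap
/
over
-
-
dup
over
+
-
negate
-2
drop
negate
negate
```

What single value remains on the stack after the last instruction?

-3     -> [-3]
dup    -> [-3, -3]
swap   -> [-3, -3]
*      -> [9]
0      -> [9, 0]
-4     -> [9, 0, -4]
rot    -> [0, -4, 9]
swap   -> [0, 9, -4]
/      -> [0, -2]
over   -> [0, -2, 0]
-      -> [0, -2]
-      -> [2]
dup    -> [2, 2]
over   -> [2, 2, 2]
+      -> [2, 4]
-      -> [-2]
negate -> [2]
-2     -> [2, -2]
drop   -> [2]
negate -> [-2]
negate -> [2]

2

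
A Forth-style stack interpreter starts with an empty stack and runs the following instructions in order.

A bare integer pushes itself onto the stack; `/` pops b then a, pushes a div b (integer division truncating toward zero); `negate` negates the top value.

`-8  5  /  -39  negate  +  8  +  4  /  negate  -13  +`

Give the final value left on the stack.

-8     : [-8]
5      : [-8, 5]
/      : [-1]
-39    : [-1, -39]
negate : [-1, 39]
+      : [38]
8      : [38, 8]
+      : [46]
4      : [46, 4]
/      : [11]
negate : [-11]
-13    : [-11, -13]
+      : [-24]

-24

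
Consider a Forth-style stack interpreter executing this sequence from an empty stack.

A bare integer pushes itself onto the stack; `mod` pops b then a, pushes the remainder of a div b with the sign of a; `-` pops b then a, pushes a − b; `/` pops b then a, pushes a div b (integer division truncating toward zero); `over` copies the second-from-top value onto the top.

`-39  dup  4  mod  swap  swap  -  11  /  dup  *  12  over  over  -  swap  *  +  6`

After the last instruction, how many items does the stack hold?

2

-39  -> [-39]
dup  -> [-39, -39]
4    -> [-39, -39, 4]
mod  -> [-39, -3]
swap -> [-3, -39]
swap -> [-39, -3]
-    -> [-36]
11   -> [-36, 11]
/    -> [-3]
dup  -> [-3, -3]
*    -> [9]
12   -> [9, 12]
over -> [9, 12, 9]
over -> [9, 12, 9, 12]
-    -> [9, 12, -3]
swap -> [9, -3, 12]
*    -> [9, -36]
+    -> [-27]
6    -> [-27, 6]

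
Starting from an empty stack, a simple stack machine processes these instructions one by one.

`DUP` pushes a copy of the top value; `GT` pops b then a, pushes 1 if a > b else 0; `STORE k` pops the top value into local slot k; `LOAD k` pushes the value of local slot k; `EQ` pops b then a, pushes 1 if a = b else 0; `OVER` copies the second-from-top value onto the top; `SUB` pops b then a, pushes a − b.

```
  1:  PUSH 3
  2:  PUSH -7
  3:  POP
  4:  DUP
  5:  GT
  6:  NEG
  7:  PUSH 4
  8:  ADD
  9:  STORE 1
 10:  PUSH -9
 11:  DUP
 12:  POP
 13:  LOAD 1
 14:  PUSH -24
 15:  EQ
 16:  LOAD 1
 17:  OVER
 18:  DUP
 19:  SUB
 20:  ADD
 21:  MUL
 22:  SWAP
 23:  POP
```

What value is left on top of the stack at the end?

0

PUSH 3    [3]
PUSH -7   [3, -7]
POP       [3]
DUP       [3, 3]
GT        [0]
NEG       [0]
PUSH 4    [0, 4]
ADD       [4]
STORE 1   []
PUSH -9   [-9]
DUP       [-9, -9]
POP       [-9]
LOAD 1    [-9, 4]
PUSH -24  [-9, 4, -24]
EQ        [-9, 0]
LOAD 1    [-9, 0, 4]
OVER      [-9, 0, 4, 0]
DUP       [-9, 0, 4, 0, 0]
SUB       [-9, 0, 4, 0]
ADD       [-9, 0, 4]
MUL       [-9, 0]
SWAP      [0, -9]
POP       [0]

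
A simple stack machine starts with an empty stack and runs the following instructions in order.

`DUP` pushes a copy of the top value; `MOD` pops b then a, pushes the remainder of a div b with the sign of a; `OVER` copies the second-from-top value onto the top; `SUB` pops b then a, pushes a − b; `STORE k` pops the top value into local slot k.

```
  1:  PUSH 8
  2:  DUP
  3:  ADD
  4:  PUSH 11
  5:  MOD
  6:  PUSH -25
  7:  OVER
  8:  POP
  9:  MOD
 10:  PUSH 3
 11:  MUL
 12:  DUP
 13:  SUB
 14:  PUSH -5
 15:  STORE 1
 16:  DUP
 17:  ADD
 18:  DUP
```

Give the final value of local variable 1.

-5

PUSH 8    [8]
DUP       [8, 8]
ADD       [16]
PUSH 11   [16, 11]
MOD       [5]
PUSH -25  [5, -25]
OVER      [5, -25, 5]
POP       [5, -25]
MOD       [5]
PUSH 3    [5, 3]
MUL       [15]
DUP       [15, 15]
SUB       [0]
PUSH -5   [0, -5]
STORE 1   [0]
DUP       [0, 0]
ADD       [0]
DUP       [0, 0]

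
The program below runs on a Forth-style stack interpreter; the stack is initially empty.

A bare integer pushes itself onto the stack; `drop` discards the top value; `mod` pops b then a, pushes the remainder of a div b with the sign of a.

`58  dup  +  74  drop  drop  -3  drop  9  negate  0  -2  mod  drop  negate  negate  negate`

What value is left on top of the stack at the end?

58     -> [58]
dup    -> [58, 58]
+      -> [116]
74     -> [116, 74]
drop   -> [116]
drop   -> []
-3     -> [-3]
drop   -> []
9      -> [9]
negate -> [-9]
0      -> [-9, 0]
-2     -> [-9, 0, -2]
mod    -> [-9, 0]
drop   -> [-9]
negate -> [9]
negate -> [-9]
negate -> [9]

9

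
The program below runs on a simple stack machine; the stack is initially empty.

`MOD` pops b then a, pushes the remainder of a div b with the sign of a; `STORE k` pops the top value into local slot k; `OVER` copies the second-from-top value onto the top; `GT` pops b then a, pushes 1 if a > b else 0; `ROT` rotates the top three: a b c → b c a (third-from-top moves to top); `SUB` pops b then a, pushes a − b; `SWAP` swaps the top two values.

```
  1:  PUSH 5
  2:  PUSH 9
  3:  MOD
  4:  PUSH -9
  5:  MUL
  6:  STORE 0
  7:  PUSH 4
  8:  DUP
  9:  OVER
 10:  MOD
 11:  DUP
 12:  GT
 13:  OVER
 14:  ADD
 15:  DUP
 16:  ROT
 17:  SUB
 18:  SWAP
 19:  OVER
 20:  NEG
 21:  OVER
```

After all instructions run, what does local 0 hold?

PUSH 5   [5]
PUSH 9   [5, 9]
MOD      [5]
PUSH -9  [5, -9]
MUL      [-45]
STORE 0  []
PUSH 4   [4]
DUP      [4, 4]
OVER     [4, 4, 4]
MOD      [4, 0]
DUP      [4, 0, 0]
GT       [4, 0]
OVER     [4, 0, 4]
ADD      [4, 4]
DUP      [4, 4, 4]
ROT      [4, 4, 4]
SUB      [4, 0]
SWAP     [0, 4]
OVER     [0, 4, 0]
NEG      [0, 4, 0]
OVER     [0, 4, 0, 4]

-45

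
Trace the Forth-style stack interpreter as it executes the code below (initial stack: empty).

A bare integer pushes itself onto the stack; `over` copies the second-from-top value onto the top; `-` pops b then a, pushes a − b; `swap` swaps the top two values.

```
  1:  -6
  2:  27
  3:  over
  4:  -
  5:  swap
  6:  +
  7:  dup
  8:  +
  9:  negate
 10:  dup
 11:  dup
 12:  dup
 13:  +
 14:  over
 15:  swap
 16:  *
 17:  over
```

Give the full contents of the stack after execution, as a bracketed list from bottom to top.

-6     → -6
27     → -6 27
over   → -6 27 -6
-      → -6 33
swap   → 33 -6
+      → 27
dup    → 27 27
+      → 54
negate → -54
dup    → -54 -54
dup    → -54 -54 -54
dup    → -54 -54 -54 -54
+      → -54 -54 -108
over   → -54 -54 -108 -54
swap   → -54 -54 -54 -108
*      → -54 -54 5832
over   → -54 -54 5832 -54

[-54, -54, 5832, -54]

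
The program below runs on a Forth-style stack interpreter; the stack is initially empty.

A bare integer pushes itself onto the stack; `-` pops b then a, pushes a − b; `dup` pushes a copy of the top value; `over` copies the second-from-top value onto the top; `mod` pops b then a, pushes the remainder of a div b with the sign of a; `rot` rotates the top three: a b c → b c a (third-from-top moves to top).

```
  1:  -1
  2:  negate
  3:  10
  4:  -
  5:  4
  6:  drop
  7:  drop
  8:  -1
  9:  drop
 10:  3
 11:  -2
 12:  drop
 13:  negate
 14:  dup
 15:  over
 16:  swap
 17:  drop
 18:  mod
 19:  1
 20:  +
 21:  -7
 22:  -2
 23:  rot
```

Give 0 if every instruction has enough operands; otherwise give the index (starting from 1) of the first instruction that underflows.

0

-1     -> -1
negate -> 1
10     -> 1 10
-      -> -9
4      -> -9 4
drop   -> -9
drop   -> (empty)
-1     -> -1
drop   -> (empty)
3      -> 3
-2     -> 3 -2
drop   -> 3
negate -> -3
dup    -> -3 -3
over   -> -3 -3 -3
swap   -> -3 -3 -3
drop   -> -3 -3
mod    -> 0
1      -> 0 1
+      -> 1
-7     -> 1 -7
-2     -> 1 -7 -2
rot    -> -7 -2 1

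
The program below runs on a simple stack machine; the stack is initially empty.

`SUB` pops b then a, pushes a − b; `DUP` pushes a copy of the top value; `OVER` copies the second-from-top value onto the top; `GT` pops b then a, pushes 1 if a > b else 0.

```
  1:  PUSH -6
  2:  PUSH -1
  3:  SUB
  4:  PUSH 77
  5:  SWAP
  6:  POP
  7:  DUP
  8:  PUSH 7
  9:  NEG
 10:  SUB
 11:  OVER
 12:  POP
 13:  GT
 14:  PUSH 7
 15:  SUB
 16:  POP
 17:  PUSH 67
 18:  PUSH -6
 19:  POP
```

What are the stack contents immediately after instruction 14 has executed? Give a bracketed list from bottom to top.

[0, 7]

PUSH -6 : [-6]
PUSH -1 : [-6, -1]
SUB     : [-5]
PUSH 77 : [-5, 77]
SWAP    : [77, -5]
POP     : [77]
DUP     : [77, 77]
PUSH 7  : [77, 77, 7]
NEG     : [77, 77, -7]
SUB     : [77, 84]
OVER    : [77, 84, 77]
POP     : [77, 84]
GT      : [0]
PUSH 7  : [0, 7]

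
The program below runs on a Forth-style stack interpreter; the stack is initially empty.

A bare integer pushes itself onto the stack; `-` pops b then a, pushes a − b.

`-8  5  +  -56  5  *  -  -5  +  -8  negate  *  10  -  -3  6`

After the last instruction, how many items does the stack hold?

-8     → [-8]
5      → [-8, 5]
+      → [-3]
-56    → [-3, -56]
5      → [-3, -56, 5]
*      → [-3, -280]
-      → [277]
-5     → [277, -5]
+      → [272]
-8     → [272, -8]
negate → [272, 8]
*      → [2176]
10     → [2176, 10]
-      → [2166]
-3     → [2166, -3]
6      → [2166, -3, 6]

3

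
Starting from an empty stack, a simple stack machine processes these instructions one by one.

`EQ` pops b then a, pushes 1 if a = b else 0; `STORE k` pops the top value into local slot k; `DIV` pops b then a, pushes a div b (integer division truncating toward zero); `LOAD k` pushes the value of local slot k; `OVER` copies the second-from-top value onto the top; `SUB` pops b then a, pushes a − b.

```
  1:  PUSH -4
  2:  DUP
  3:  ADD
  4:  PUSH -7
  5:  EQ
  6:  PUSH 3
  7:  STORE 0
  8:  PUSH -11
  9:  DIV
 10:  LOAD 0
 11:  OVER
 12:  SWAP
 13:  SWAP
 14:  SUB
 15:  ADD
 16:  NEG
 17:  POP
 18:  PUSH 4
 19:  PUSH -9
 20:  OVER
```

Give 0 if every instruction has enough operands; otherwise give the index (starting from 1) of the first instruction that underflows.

0

PUSH -4  → [-4]
DUP      → [-4, -4]
ADD      → [-8]
PUSH -7  → [-8, -7]
EQ       → [0]
PUSH 3   → [0, 3]
STORE 0  → [0]
PUSH -11 → [0, -11]
DIV      → [0]
LOAD 0   → [0, 3]
OVER     → [0, 3, 0]
SWAP     → [0, 0, 3]
SWAP     → [0, 3, 0]
SUB      → [0, 3]
ADD      → [3]
NEG      → [-3]
POP      → []
PUSH 4   → [4]
PUSH -9  → [4, -9]
OVER     → [4, -9, 4]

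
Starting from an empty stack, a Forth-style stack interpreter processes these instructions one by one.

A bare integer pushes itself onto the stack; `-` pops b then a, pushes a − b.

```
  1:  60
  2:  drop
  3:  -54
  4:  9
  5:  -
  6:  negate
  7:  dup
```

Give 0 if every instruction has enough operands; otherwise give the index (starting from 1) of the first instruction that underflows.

0

60     → 60
drop   → (empty)
-54    → -54
9      → -54 9
-      → -63
negate → 63
dup    → 63 63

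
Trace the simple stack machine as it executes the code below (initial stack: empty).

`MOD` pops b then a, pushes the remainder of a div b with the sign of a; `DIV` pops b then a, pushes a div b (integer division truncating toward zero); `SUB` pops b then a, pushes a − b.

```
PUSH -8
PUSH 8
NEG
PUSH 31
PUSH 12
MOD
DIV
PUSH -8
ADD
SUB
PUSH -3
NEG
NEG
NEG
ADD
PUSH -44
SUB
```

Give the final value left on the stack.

48

PUSH -8   -8
PUSH 8    -8 8
NEG       -8 -8
PUSH 31   -8 -8 31
PUSH 12   -8 -8 31 12
MOD       -8 -8 7
DIV       -8 -1
PUSH -8   -8 -1 -8
ADD       -8 -9
SUB       1
PUSH -3   1 -3
NEG       1 3
NEG       1 -3
NEG       1 3
ADD       4
PUSH -44  4 -44
SUB       48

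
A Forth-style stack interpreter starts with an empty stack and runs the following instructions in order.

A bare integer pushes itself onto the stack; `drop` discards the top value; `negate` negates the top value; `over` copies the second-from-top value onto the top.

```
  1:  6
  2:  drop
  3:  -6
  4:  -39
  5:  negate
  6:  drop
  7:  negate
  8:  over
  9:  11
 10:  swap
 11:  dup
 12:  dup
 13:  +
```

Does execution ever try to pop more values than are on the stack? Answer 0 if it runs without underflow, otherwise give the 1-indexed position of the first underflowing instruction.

8

6       [6]
drop    []
-6      [-6]
-39     [-6, -39]
negate  [-6, 39]
drop    [-6]
negate  [6]
over  — needs 2 operands, stack has 1 → underflow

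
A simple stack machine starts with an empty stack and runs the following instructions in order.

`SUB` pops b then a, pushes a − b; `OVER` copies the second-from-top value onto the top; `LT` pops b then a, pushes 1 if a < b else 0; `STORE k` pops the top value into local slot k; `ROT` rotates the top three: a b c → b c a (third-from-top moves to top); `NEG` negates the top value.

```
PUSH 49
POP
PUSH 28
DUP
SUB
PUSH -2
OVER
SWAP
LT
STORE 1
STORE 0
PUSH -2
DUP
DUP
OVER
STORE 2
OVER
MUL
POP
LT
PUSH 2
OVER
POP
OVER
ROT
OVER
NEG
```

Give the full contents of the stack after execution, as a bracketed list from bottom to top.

PUSH 49  [49]
POP      []
PUSH 28  [28]
DUP      [28, 28]
SUB      [0]
PUSH -2  [0, -2]
OVER     [0, -2, 0]
SWAP     [0, 0, -2]
LT       [0, 0]
STORE 1  [0]
STORE 0  []
PUSH -2  [-2]
DUP      [-2, -2]
DUP      [-2, -2, -2]
OVER     [-2, -2, -2, -2]
STORE 2  [-2, -2, -2]
OVER     [-2, -2, -2, -2]
MUL      [-2, -2, 4]
POP      [-2, -2]
LT       [0]
PUSH 2   [0, 2]
OVER     [0, 2, 0]
POP      [0, 2]
OVER     [0, 2, 0]
ROT      [2, 0, 0]
OVER     [2, 0, 0, 0]
NEG      [2, 0, 0, 0]

[2, 0, 0, 0]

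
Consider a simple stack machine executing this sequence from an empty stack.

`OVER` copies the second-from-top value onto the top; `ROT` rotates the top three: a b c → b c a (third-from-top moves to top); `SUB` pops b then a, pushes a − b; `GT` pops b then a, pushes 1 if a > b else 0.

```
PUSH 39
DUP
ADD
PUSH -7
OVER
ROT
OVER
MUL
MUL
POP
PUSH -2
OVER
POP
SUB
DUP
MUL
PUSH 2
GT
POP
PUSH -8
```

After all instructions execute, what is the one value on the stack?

-8

PUSH 39  [39]
DUP      [39, 39]
ADD      [78]
PUSH -7  [78, -7]
OVER     [78, -7, 78]
ROT      [-7, 78, 78]
OVER     [-7, 78, 78, 78]
MUL      [-7, 78, 6084]
MUL      [-7, 474552]
POP      [-7]
PUSH -2  [-7, -2]
OVER     [-7, -2, -7]
POP      [-7, -2]
SUB      [-5]
DUP      [-5, -5]
MUL      [25]
PUSH 2   [25, 2]
GT       [1]
POP      []
PUSH -8  [-8]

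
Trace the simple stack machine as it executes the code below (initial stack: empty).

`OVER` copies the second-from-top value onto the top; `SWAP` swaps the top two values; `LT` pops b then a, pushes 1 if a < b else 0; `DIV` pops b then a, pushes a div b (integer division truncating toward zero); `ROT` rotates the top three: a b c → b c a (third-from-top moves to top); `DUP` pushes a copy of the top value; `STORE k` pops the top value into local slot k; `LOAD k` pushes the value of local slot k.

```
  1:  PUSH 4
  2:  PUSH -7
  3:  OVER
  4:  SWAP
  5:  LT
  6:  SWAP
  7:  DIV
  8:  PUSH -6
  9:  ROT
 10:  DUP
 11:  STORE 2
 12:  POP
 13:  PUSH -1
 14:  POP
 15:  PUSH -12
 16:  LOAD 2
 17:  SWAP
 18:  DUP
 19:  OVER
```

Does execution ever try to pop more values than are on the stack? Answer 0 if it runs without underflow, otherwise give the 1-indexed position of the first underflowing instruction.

9

PUSH 4  → [4]
PUSH -7 → [4, -7]
OVER    → [4, -7, 4]
SWAP    → [4, 4, -7]
LT      → [4, 0]
SWAP    → [0, 4]
DIV     → [0]
PUSH -6 → [0, -6]
ROT  — needs 3 operands, stack has 2 → underflow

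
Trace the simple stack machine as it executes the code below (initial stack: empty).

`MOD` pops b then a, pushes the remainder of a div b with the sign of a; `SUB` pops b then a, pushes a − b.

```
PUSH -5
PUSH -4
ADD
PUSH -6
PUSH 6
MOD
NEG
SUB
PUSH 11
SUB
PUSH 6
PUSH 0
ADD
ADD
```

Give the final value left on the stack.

PUSH -5 → [-5]
PUSH -4 → [-5, -4]
ADD     → [-9]
PUSH -6 → [-9, -6]
PUSH 6  → [-9, -6, 6]
MOD     → [-9, 0]
NEG     → [-9, 0]
SUB     → [-9]
PUSH 11 → [-9, 11]
SUB     → [-20]
PUSH 6  → [-20, 6]
PUSH 0  → [-20, 6, 0]
ADD     → [-20, 6]
ADD     → [-14]

-14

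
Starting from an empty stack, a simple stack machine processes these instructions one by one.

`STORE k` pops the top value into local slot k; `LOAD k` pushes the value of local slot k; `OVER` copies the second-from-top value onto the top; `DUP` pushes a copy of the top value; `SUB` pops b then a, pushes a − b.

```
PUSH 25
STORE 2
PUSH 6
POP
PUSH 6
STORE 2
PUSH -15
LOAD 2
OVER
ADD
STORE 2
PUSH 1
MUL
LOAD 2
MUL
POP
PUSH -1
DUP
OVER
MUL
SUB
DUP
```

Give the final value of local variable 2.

PUSH 25  : 25
STORE 2  : (empty)
PUSH 6   : 6
POP      : (empty)
PUSH 6   : 6
STORE 2  : (empty)
PUSH -15 : -15
LOAD 2   : -15 6
OVER     : -15 6 -15
ADD      : -15 -9
STORE 2  : -15
PUSH 1   : -15 1
MUL      : -15
LOAD 2   : -15 -9
MUL      : 135
POP      : (empty)
PUSH -1  : -1
DUP      : -1 -1
OVER     : -1 -1 -1
MUL      : -1 1
SUB      : -2
DUP      : -2 -2

-9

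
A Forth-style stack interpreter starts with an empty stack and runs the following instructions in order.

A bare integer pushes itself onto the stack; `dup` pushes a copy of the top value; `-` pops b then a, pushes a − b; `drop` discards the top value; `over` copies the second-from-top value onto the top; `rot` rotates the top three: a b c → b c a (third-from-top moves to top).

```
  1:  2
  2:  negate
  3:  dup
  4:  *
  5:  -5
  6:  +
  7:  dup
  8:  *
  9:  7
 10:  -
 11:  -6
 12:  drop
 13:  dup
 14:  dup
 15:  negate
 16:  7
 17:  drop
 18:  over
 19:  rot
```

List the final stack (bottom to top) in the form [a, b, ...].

[-6, 6, -6, -6]

2      → [2]
negate → [-2]
dup    → [-2, -2]
*      → [4]
-5     → [4, -5]
+      → [-1]
dup    → [-1, -1]
*      → [1]
7      → [1, 7]
-      → [-6]
-6     → [-6, -6]
drop   → [-6]
dup    → [-6, -6]
dup    → [-6, -6, -6]
negate → [-6, -6, 6]
7      → [-6, -6, 6, 7]
drop   → [-6, -6, 6]
over   → [-6, -6, 6, -6]
rot    → [-6, 6, -6, -6]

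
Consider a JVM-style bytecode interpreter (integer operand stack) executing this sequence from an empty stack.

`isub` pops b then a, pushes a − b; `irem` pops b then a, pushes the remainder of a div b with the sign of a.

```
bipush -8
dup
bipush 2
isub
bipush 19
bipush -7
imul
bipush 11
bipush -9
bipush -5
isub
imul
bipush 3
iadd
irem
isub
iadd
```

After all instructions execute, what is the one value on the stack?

bipush -8 : [-8]
dup       : [-8, -8]
bipush 2  : [-8, -8, 2]
isub      : [-8, -10]
bipush 19 : [-8, -10, 19]
bipush -7 : [-8, -10, 19, -7]
imul      : [-8, -10, -133]
bipush 11 : [-8, -10, -133, 11]
bipush -9 : [-8, -10, -133, 11, -9]
bipush -5 : [-8, -10, -133, 11, -9, -5]
isub      : [-8, -10, -133, 11, -4]
imul      : [-8, -10, -133, -44]
bipush 3  : [-8, -10, -133, -44, 3]
iadd      : [-8, -10, -133, -41]
irem      : [-8, -10, -10]
isub      : [-8, 0]
iadd      : [-8]

-8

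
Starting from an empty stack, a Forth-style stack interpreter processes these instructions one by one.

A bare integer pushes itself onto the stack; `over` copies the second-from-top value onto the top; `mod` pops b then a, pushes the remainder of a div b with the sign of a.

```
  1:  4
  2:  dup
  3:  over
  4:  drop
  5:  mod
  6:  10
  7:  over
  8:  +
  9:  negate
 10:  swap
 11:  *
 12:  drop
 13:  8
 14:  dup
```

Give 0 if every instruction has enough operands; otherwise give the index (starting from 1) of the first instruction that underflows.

4      → [4]
dup    → [4, 4]
over   → [4, 4, 4]
drop   → [4, 4]
mod    → [0]
10     → [0, 10]
over   → [0, 10, 0]
+      → [0, 10]
negate → [0, -10]
swap   → [-10, 0]
*      → [0]
drop   → []
8      → [8]
dup    → [8, 8]

0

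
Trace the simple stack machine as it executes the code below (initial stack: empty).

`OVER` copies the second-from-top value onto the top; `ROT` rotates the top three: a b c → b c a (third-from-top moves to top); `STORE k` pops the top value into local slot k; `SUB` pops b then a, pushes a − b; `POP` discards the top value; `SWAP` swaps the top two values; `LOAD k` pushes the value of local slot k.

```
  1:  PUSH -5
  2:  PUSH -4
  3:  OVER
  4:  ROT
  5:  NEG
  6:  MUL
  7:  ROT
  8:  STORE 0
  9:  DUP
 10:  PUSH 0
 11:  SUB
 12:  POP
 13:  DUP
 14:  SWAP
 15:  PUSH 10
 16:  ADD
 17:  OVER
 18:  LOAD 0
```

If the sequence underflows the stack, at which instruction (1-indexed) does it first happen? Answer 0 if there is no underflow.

7

PUSH -5 : [-5]
PUSH -4 : [-5, -4]
OVER    : [-5, -4, -5]
ROT     : [-4, -5, -5]
NEG     : [-4, -5, 5]
MUL     : [-4, -25]
ROT  — needs 3 operands, stack has 2 → underflow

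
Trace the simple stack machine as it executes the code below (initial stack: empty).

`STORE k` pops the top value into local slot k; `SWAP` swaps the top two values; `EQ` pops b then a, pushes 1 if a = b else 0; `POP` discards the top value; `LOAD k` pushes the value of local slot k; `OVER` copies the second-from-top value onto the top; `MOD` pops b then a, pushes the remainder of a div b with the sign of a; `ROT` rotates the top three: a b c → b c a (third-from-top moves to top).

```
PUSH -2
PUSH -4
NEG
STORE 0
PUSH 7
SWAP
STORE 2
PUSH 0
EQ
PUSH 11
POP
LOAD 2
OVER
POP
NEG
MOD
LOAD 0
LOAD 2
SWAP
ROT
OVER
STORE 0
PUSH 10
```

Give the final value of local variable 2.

-2

PUSH -2 → -2
PUSH -4 → -2 -4
NEG     → -2 4
STORE 0 → -2
PUSH 7  → -2 7
SWAP    → 7 -2
STORE 2 → 7
PUSH 0  → 7 0
EQ      → 0
PUSH 11 → 0 11
POP     → 0
LOAD 2  → 0 -2
OVER    → 0 -2 0
POP     → 0 -2
NEG     → 0 2
MOD     → 0
LOAD 0  → 0 4
LOAD 2  → 0 4 -2
SWAP    → 0 -2 4
ROT     → -2 4 0
OVER    → -2 4 0 4
STORE 0 → -2 4 0
PUSH 10 → -2 4 0 10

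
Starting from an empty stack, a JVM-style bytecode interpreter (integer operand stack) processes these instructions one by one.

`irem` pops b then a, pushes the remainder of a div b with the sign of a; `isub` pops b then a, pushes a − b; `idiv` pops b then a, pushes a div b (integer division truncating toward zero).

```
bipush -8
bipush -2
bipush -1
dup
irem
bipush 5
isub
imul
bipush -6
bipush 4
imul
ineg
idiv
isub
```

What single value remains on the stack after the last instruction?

bipush -8 → -8
bipush -2 → -8 -2
bipush -1 → -8 -2 -1
dup       → -8 -2 -1 -1
irem      → -8 -2 0
bipush 5  → -8 -2 0 5
isub      → -8 -2 -5
imul      → -8 10
bipush -6 → -8 10 -6
bipush 4  → -8 10 -6 4
imul      → -8 10 -24
ineg      → -8 10 24
idiv      → -8 0
isub      → -8

-8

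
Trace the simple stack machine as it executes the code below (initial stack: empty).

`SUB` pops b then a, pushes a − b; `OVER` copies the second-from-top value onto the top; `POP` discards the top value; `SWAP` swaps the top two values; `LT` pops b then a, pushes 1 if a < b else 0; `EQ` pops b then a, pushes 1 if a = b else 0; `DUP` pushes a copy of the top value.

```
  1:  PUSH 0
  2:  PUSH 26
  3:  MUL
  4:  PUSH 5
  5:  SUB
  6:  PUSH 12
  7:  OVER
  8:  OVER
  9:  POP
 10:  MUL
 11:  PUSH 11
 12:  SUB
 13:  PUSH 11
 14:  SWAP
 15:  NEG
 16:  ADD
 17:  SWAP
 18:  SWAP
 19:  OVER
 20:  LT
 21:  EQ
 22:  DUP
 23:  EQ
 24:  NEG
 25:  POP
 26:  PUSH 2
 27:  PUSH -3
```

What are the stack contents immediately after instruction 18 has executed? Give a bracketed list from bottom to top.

PUSH 0  -> 0
PUSH 26 -> 0 26
MUL     -> 0
PUSH 5  -> 0 5
SUB     -> -5
PUSH 12 -> -5 12
OVER    -> -5 12 -5
OVER    -> -5 12 -5 12
POP     -> -5 12 -5
MUL     -> -5 -60
PUSH 11 -> -5 -60 11
SUB     -> -5 -71
PUSH 11 -> -5 -71 11
SWAP    -> -5 11 -71
NEG     -> -5 11 71
ADD     -> -5 82
SWAP    -> 82 -5
SWAP    -> -5 82

[-5, 82]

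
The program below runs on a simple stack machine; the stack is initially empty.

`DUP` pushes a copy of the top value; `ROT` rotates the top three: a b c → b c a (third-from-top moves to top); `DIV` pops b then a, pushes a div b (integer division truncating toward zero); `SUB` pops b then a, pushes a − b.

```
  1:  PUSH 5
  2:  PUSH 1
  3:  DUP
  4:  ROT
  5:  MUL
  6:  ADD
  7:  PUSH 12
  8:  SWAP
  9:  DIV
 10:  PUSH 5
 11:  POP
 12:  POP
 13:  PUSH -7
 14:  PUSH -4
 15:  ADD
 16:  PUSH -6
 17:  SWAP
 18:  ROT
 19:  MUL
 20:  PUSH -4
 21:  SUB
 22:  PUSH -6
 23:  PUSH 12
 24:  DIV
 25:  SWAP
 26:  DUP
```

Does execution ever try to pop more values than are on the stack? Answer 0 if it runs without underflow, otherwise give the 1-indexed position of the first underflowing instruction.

18

PUSH 5  : [5]
PUSH 1  : [5, 1]
DUP     : [5, 1, 1]
ROT     : [1, 1, 5]
MUL     : [1, 5]
ADD     : [6]
PUSH 12 : [6, 12]
SWAP    : [12, 6]
DIV     : [2]
PUSH 5  : [2, 5]
POP     : [2]
POP     : []
PUSH -7 : [-7]
PUSH -4 : [-7, -4]
ADD     : [-11]
PUSH -6 : [-11, -6]
SWAP    : [-6, -11]
ROT  — needs 3 operands, stack has 2 → underflow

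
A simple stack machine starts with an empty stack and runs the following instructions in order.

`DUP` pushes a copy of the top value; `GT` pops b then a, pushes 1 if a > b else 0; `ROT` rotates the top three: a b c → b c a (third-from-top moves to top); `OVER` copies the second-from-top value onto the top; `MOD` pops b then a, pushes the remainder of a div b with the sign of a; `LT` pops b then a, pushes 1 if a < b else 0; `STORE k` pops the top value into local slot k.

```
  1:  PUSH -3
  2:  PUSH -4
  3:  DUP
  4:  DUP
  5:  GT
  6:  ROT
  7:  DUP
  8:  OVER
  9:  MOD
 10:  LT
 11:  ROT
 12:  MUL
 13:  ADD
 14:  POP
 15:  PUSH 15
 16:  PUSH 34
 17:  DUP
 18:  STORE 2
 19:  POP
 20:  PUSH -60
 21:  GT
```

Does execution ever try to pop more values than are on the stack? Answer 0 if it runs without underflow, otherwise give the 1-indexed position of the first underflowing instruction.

PUSH -3  → [-3]
PUSH -4  → [-3, -4]
DUP      → [-3, -4, -4]
DUP      → [-3, -4, -4, -4]
GT       → [-3, -4, 0]
ROT      → [-4, 0, -3]
DUP      → [-4, 0, -3, -3]
OVER     → [-4, 0, -3, -3, -3]
MOD      → [-4, 0, -3, 0]
LT       → [-4, 0, 1]
ROT      → [0, 1, -4]
MUL      → [0, -4]
ADD      → [-4]
POP      → []
PUSH 15  → [15]
PUSH 34  → [15, 34]
DUP      → [15, 34, 34]
STORE 2  → [15, 34]
POP      → [15]
PUSH -60 → [15, -60]
GT       → [1]

0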